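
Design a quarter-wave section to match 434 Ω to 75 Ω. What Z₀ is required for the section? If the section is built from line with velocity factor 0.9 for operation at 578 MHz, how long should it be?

Z_qwt = √(Z_0·R_L) = √(75 × 434) = √32550
λ = 0.9·c/f = 0.467 m, so l = λ/4 = 0.117 m

Z_qwt ≈ 180 Ω; length ≈ 11.7 cm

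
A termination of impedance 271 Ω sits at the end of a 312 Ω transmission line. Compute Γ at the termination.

Γ = (Z_L − Z_0)/(Z_L + Z_0) = (271 − 312)/(271 + 312) = -41/583

Γ = -0.0703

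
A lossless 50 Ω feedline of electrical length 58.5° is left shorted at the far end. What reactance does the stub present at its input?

tan(βl) = 1.63
For a shorted stub, Z_in = jZ_0·tan(βl)

X_in ≈ 81.6 Ω (inductive)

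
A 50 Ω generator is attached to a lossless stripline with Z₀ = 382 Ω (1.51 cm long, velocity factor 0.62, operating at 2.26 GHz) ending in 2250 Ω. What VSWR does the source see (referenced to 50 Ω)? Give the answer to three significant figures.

VSWR ≈ 9.04

λ = v/f = 0.62·c / 2.26 GHz = 0.0823 m
βl = 2π·l/λ = 2π × 0.183 = 66.1°
tan(βl) = 2.25
Z_in = Z_0·(Z_L + jZ_0·tanβl)/(Z_0 + jZ_L·tanβl) = 77.2 − j164 Ω
Γ_s = (Z_in − Z_s)/(Z_in + Z_s) = (27.2 − j164)/(127 − j164), |Γ_s| = 0.801
VSWR = (1 + |Γ_s|)/(1 − |Γ_s|)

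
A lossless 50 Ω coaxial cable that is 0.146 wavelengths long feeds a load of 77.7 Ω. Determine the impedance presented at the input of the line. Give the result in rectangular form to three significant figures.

Z_in ≈ 41.1 − j18 Ω

βl = 2π × 0.146 = 52.6°
tan(βl) = tan(52.6°) = 1.31
Z_in = Z_0·(Z_L + jZ_0·tanβl)/(Z_0 + jZ_L·tanβl)
     = 50·(77.7 + j65.3)/(50 + j101)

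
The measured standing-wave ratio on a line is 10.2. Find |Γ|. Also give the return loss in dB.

|Γ| ≈ 0.821; return loss ≈ 1.71 dB

|Γ| = (S − 1)/(S + 1) = (10.2 − 1)/(10.2 + 1) = 9.2/11.2
RL = −20·log₁₀|Γ| = −20·log₁₀(0.821)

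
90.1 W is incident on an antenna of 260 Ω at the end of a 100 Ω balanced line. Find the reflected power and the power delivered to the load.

P_reflected ≈ 17.8 W; P_delivered ≈ 72.3 W

Γ = (260 − 100)/(260 + 100) = 0.444
|Γ|² = 0.198
P_refl = |Γ|²·P_inc = 17.8 W, P_del = (1 − |Γ|²)·P_inc = 72.3 W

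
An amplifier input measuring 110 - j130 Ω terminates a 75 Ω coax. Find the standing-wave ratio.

Γ = (Z_L − Z_0)/(Z_L + Z_0) = (35 − j130)/(185 − j130)
|Γ| = 135/226 = 0.595
VSWR = (1 + |Γ|)/(1 − |Γ|) = 1.6/0.405

VSWR ≈ 3.94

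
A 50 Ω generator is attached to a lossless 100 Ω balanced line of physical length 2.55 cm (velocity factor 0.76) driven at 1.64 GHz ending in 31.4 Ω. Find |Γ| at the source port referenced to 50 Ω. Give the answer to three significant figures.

λ = v/f = 0.76·c / 1.64 GHz = 0.139 m
βl = 2π·l/λ = 2π × 0.183 = 66°
tan(βl) = 2.25
Z_in = Z_0·(Z_L + jZ_0·tanβl)/(Z_0 + jZ_L·tanβl) = 127 + j135 Ω
Γ_s = (Z_in − Z_s)/(Z_in + Z_s) = (76.9 + j135)/(177 + j135), |Γ_s| = 0.699

|Γ| ≈ 0.699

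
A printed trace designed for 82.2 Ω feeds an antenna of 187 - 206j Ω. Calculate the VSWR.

Γ = (Z_L − Z_0)/(Z_L + Z_0) = (104.8 − j206)/(269.2 − j206)
|Γ| = 231/339 = 0.682
VSWR = (1 + |Γ|)/(1 − |Γ|) = 1.68/0.318

VSWR ≈ 5.29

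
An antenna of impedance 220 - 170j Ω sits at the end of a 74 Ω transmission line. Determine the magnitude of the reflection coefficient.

Γ = (Z_L − Z_0)/(Z_L + Z_0) = (146 − j170)/(294 − j170)
|Γ| = 224/340

|Γ| ≈ 0.66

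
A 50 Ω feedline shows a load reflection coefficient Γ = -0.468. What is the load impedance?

Z_L ≈ 18.1 Ω

Z_L = Z_0·(1 + Γ)/(1 − Γ) = 50·(0.532)/(1.47)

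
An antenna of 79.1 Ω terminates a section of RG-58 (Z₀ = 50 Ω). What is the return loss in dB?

Γ = (79.1 − 50)/(79.1 + 50) = 0.225
RL = −20·log₁₀|Γ| = −20·log₁₀(0.225)

RL ≈ 12.9 dB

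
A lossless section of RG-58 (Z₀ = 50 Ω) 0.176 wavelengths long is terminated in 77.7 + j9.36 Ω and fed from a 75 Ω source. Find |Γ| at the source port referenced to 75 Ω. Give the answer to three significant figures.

|Γ| ≈ 0.35

βl = 2π × 0.176 = 63.4°
tan(βl) = 1.99
Z_in = Z_0·(Z_L + jZ_0·tanβl)/(Z_0 + jZ_L·tanβl) = 38.7 − j17.3 Ω
Γ_s = (Z_in − Z_s)/(Z_in + Z_s) = (-36.3 − j17.3)/(114 − j17.3), |Γ_s| = 0.35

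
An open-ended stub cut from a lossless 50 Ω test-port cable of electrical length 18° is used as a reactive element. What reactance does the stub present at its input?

X_in ≈ -154 Ω (capacitive)

tan(βl) = 0.325
For an open-ended stub, Z_in = −jZ_0·cot(βl) = −jZ_0/tan(βl)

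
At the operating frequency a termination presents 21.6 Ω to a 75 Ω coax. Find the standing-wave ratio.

VSWR ≈ 3.47

Γ = (21.6 − 75)/(21.6 + 75) = -0.553
VSWR = (1 + 0.553)/(1 − 0.553)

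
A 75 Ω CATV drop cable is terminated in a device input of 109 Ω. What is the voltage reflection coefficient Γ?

Γ = (Z_L − Z_0)/(Z_L + Z_0) = (109 − 75)/(109 + 75) = 34/184

Γ = 0.185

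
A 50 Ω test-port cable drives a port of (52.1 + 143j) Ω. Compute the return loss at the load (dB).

RL ≈ 1.79 dB

Γ = (2.1 + j143)/(102.1 + j143), |Γ| = 0.814
RL = −20·log₁₀|Γ| = −20·log₁₀(0.814)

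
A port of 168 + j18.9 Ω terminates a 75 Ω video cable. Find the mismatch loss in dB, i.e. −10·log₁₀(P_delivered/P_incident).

Γ = (93 + j18.9)/(243 + j18.9), |Γ| = 0.389
|Γ|² = 0.152, so P_del/P_inc = 1 − |Γ|² = 0.848
ML = −10·log₁₀(1 − |Γ|²)

mismatch loss ≈ 0.714 dB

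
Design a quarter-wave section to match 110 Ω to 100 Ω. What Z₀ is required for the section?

Z_qwt = √(Z_0·R_L) = √(100 × 110) = √11000

Z_qwt ≈ 105 Ω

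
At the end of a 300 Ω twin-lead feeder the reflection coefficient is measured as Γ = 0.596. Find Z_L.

Z_L = Z_0·(1 + Γ)/(1 − Γ) = 300·(1.6)/(0.404)

Z_L ≈ 1190 Ω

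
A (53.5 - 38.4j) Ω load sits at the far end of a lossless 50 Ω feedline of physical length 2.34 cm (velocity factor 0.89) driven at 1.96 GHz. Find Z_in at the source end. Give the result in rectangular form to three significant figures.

Z_in ≈ 24.2 + j2.72 Ω

λ = v/f = 0.89·c / 1.96 GHz = 0.136 m
βl = 2π·l/λ = 2π × 0.172 = 61.8°
tan(βl) = tan(61.8°) = 1.87
Z_in = Z_0·(Z_L + jZ_0·tanβl)/(Z_0 + jZ_L·tanβl)
     = 50·(53.5 + j55)/(122 + j99.9)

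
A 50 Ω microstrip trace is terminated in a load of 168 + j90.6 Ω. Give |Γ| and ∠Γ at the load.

Γ ≈ 0.63 ∠ 14.9°

Γ = (Z_L − Z_0)/(Z_L + Z_0) = (118 + j90.6)/(218 + j90.6)
|Γ| = 149/236 = 0.63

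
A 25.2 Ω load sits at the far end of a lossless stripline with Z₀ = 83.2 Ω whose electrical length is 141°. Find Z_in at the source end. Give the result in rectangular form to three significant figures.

tan(βl) = tan(141°) = -0.81
Z_in = Z_0·(Z_L + jZ_0·tanβl)/(Z_0 + jZ_L·tanβl)
     = 83.2·(25.2 − j67.4)/(83.2 − j20.4)

Z_in ≈ 39.4 − j57.7 Ω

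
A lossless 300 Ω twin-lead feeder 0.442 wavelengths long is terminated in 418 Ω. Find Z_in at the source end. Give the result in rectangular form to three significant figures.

βl = 2π × 0.442 = 159°
tan(βl) = tan(159°) = -0.381
Z_in = Z_0·(Z_L + jZ_0·tanβl)/(Z_0 + jZ_L·tanβl)
     = 300·(418 − j114)/(300 − j159)

Z_in ≈ 373 + j84 Ω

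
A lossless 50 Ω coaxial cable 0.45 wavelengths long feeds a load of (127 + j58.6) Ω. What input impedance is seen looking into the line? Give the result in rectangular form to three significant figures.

βl = 2π × 0.45 = 162°
tan(βl) = tan(162°) = -0.325
Z_in = Z_0·(Z_L + jZ_0·tanβl)/(Z_0 + jZ_L·tanβl)
     = 50·(127 + j42.4)/(69 − j41.3)

Z_in ≈ 54.3 + j63.1 Ω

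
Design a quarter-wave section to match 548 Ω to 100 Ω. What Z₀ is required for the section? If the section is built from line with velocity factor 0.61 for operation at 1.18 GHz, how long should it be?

Z_qwt = √(Z_0·R_L) = √(100 × 548) = √54800
λ = 0.61·c/f = 0.155 m, so l = λ/4 = 0.0388 m

Z_qwt ≈ 234 Ω; length ≈ 3.88 cm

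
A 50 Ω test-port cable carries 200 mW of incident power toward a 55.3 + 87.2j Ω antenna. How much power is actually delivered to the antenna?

|Γ| = |(5.3 + j87.2)/(105.3 + j87.2)| = 0.639
|Γ|² = 0.408
P_refl = |Γ|²·P_inc = 81.7 mW, P_del = (1 − |Γ|²)·P_inc = 118 mW

P_delivered ≈ 118 mW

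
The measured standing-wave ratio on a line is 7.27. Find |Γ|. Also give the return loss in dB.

|Γ| ≈ 0.758; return loss ≈ 2.4 dB

|Γ| = (S − 1)/(S + 1) = (7.27 − 1)/(7.27 + 1) = 6.27/8.27
RL = −20·log₁₀|Γ| = −20·log₁₀(0.758)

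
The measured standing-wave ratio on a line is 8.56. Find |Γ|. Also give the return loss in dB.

|Γ| ≈ 0.791; return loss ≈ 2.04 dB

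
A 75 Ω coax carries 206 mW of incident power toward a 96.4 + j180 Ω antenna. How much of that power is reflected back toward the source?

P_reflected ≈ 110 mW

|Γ| = |(21.4 + j180)/(171.4 + j180)| = 0.729
|Γ|² = 0.532
P_refl = |Γ|²·P_inc = 110 mW, P_del = (1 − |Γ|²)·P_inc = 96.4 mW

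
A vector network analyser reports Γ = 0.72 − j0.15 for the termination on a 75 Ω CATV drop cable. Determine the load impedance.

Z_L = Z_0·(1 + Γ)/(1 − Γ) = 75·(1.72 − j0.15)/(0.28 + j0.15)

Z_L ≈ 341 − j223 Ω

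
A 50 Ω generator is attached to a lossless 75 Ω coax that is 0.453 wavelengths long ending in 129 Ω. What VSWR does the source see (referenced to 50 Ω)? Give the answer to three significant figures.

βl = 2π × 0.453 = 163°
tan(βl) = -0.304
Z_in = Z_0·(Z_L + jZ_0·tanβl)/(Z_0 + jZ_L·tanβl) = 111 + j35.1 Ω
Γ_s = (Z_in − Z_s)/(Z_in + Z_s) = (60.6 + j35.1)/(161 + j35.1), |Γ_s| = 0.426
VSWR = (1 + |Γ_s|)/(1 − |Γ_s|)

VSWR ≈ 2.48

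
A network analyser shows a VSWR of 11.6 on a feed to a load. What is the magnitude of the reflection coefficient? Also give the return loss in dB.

|Γ| = (S − 1)/(S + 1) = (11.6 − 1)/(11.6 + 1) = 10.6/12.6
RL = −20·log₁₀|Γ| = −20·log₁₀(0.841)

|Γ| ≈ 0.841; return loss ≈ 1.5 dB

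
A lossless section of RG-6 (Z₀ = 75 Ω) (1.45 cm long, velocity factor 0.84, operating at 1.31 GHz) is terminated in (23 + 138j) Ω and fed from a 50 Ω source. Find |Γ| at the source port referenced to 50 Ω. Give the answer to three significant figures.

|Γ| ≈ 0.912

λ = v/f = 0.84·c / 1.31 GHz = 0.192 m
βl = 2π·l/λ = 2π × 0.0754 = 27.1°
tan(βl) = 0.513
Z_in = Z_0·(Z_L + jZ_0·tanβl)/(Z_0 + jZ_L·tanβl) = 1040 + j230 Ω
Γ_s = (Z_in − Z_s)/(Z_in + Z_s) = (989 + j230)/(1090 + j230), |Γ_s| = 0.912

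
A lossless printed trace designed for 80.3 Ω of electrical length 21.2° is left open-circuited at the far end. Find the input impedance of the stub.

Z_in ≈ −j207 Ω

tan(βl) = 0.388
For an open-circuited stub, Z_in = −jZ_0·cot(βl) = −jZ_0/tan(βl)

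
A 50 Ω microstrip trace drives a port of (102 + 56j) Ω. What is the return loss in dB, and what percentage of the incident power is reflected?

Γ = (52 + j56)/(152 + j56), |Γ| = 0.472
RL = −20·log₁₀(0.472) = 6.53 dB
P_refl/P_inc = |Γ|² = 0.223

RL ≈ 6.53 dB; 22.3% of incident power reflected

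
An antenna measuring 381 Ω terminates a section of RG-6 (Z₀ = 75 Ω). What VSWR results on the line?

For a purely resistive load, VSWR = R_L/Z_0 or Z_0/R_L (whichever > 1) = 381/75

VSWR ≈ 5.08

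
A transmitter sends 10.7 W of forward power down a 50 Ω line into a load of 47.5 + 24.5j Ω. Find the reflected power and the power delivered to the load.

P_reflected ≈ 0.642 W; P_delivered ≈ 10.1 W

|Γ| = |(-2.5 + j24.5)/(97.5 + j24.5)| = 0.245
|Γ|² = 0.06
P_refl = |Γ|²·P_inc = 0.642 W, P_del = (1 − |Γ|²)·P_inc = 10.1 W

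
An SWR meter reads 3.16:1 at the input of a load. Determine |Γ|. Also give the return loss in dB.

|Γ| ≈ 0.519; return loss ≈ 5.69 dB

|Γ| = (S − 1)/(S + 1) = (3.16 − 1)/(3.16 + 1) = 2.16/4.16
RL = −20·log₁₀|Γ| = −20·log₁₀(0.519)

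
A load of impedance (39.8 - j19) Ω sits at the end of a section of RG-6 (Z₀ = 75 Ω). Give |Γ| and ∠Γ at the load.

Γ ≈ 0.344 ∠ -142°

Γ = (Z_L − Z_0)/(Z_L + Z_0) = (-35.2 − j19)/(114.8 − j19)
|Γ| = 40/116 = 0.344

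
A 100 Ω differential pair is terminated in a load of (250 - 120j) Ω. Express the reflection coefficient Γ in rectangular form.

Γ ≈ 0.489 − j0.175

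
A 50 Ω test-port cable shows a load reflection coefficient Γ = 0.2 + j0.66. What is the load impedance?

Z_L ≈ 24.4 + j61.4 Ω

Z_L = Z_0·(1 + Γ)/(1 − Γ) = 50·(1.2 + j0.66)/(0.8 − j0.66)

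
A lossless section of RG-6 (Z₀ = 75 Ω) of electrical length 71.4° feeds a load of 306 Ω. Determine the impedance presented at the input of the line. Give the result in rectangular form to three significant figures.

Z_in ≈ 20.3 − j23.6 Ω

tan(βl) = tan(71.4°) = 2.97
Z_in = Z_0·(Z_L + jZ_0·tanβl)/(Z_0 + jZ_L·tanβl)
     = 75·(306 + j223)/(75 + j909)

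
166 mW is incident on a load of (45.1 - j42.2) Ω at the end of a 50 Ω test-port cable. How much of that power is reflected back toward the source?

|Γ| = |(-4.9 − j42.2)/(95.1 − j42.2)| = 0.408
|Γ|² = 0.167
P_refl = |Γ|²·P_inc = 27.7 mW, P_del = (1 − |Γ|²)·P_inc = 138 mW

P_reflected ≈ 27.7 mW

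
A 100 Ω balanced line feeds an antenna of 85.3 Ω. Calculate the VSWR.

VSWR ≈ 1.17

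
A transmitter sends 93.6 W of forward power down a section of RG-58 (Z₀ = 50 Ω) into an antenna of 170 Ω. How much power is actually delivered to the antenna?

Γ = (170 − 50)/(170 + 50) = 0.545
|Γ|² = 0.298
P_refl = |Γ|²·P_inc = 27.8 W, P_del = (1 − |Γ|²)·P_inc = 65.8 W

P_delivered ≈ 65.8 W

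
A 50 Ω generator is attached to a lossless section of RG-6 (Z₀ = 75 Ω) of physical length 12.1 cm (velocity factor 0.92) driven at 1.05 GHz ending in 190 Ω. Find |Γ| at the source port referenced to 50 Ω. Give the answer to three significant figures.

|Γ| ≈ 0.573

λ = v/f = 0.92·c / 1.05 GHz = 0.263 m
βl = 2π·l/λ = 2π × 0.46 = 166°
tan(βl) = -0.255
Z_in = Z_0·(Z_L + jZ_0·tanβl)/(Z_0 + jZ_L·tanβl) = 143 + j73.1 Ω
Γ_s = (Z_in − Z_s)/(Z_in + Z_s) = (92.9 + j73.1)/(193 + j73.1), |Γ_s| = 0.573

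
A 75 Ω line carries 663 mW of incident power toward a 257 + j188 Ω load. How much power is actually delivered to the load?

|Γ| = |(182 + j188)/(332 + j188)| = 0.686
|Γ|² = 0.47
P_refl = |Γ|²·P_inc = 312 mW, P_del = (1 − |Γ|²)·P_inc = 351 mW

P_delivered ≈ 351 mW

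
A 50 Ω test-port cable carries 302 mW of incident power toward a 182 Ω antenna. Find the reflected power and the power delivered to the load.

Γ = (182 − 50)/(182 + 50) = 0.569
|Γ|² = 0.324
P_refl = |Γ|²·P_inc = 97.8 mW, P_del = (1 − |Γ|²)·P_inc = 204 mW

P_reflected ≈ 97.8 mW; P_delivered ≈ 204 mW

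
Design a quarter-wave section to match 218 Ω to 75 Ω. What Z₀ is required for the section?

Z_qwt = √(Z_0·R_L) = √(75 × 218) = √16350

Z_qwt ≈ 128 Ω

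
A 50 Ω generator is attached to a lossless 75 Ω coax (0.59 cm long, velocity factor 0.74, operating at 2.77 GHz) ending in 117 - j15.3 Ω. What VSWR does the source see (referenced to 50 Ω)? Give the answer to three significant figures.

VSWR ≈ 2.08

λ = v/f = 0.74·c / 2.77 GHz = 0.0801 m
βl = 2π·l/λ = 2π × 0.0736 = 26.5°
tan(βl) = 0.499
Z_in = Z_0·(Z_L + jZ_0·tanβl)/(Z_0 + jZ_L·tanβl) = 80.3 − j36.7 Ω
Γ_s = (Z_in − Z_s)/(Z_in + Z_s) = (30.3 − j36.7)/(130 − j36.7), |Γ_s| = 0.351
VSWR = (1 + |Γ_s|)/(1 − |Γ_s|)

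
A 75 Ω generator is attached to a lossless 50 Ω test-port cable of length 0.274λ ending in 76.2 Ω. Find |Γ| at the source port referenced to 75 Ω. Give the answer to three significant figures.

|Γ| ≈ 0.388

βl = 2π × 0.274 = 98.6°
tan(βl) = -6.58
Z_in = Z_0·(Z_L + jZ_0·tanβl)/(Z_0 + jZ_L·tanβl) = 33.2 + j4.28 Ω
Γ_s = (Z_in − Z_s)/(Z_in + Z_s) = (-41.8 + j4.28)/(108 + j4.28), |Γ_s| = 0.388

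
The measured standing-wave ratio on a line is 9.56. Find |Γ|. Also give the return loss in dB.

|Γ| = (S − 1)/(S + 1) = (9.56 − 1)/(9.56 + 1) = 8.56/10.6
RL = −20·log₁₀|Γ| = −20·log₁₀(0.811)

|Γ| ≈ 0.811; return loss ≈ 1.82 dB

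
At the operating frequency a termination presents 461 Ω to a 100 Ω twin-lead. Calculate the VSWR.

Γ = (461 − 100)/(461 + 100) = 0.643
VSWR = (1 + 0.643)/(1 − 0.643)

VSWR ≈ 4.61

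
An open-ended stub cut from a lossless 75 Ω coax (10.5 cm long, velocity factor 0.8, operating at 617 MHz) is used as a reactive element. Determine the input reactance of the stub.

X_in ≈ 9.44 Ω (inductive)

λ = v/f = 0.8·c / 617 MHz = 0.389 m
βl = 2π·l/λ = 2π × 0.27 = 97.2°
tan(βl) = -7.94
For an open-ended stub, Z_in = −jZ_0·cot(βl) = −jZ_0/tan(βl)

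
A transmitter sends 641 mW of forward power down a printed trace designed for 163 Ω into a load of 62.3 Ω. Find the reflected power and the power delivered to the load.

P_reflected ≈ 128 mW; P_delivered ≈ 513 mW

Γ = (62.3 − 163)/(62.3 + 163) = -0.447
|Γ|² = 0.2
P_refl = |Γ|²·P_inc = 128 mW, P_del = (1 − |Γ|²)·P_inc = 513 mW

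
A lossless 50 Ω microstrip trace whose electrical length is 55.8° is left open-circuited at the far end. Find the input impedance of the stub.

Z_in ≈ −j34 Ω

tan(βl) = 1.47
For an open-circuited stub, Z_in = −jZ_0·cot(βl) = −jZ_0/tan(βl)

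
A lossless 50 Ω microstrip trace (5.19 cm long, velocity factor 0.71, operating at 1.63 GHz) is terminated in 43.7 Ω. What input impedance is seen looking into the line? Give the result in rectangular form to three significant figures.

λ = v/f = 0.71·c / 1.63 GHz = 0.131 m
βl = 2π·l/λ = 2π × 0.397 = 143°
tan(βl) = tan(143°) = -0.754
Z_in = Z_0·(Z_L + jZ_0·tanβl)/(Z_0 + jZ_L·tanβl)
     = 50·(43.7 − j37.7)/(50 − j33)

Z_in ≈ 47.8 − j6.21 Ω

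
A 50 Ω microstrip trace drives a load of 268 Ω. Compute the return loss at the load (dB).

RL ≈ 3.28 dB

Γ = (268 − 50)/(268 + 50) = 0.686
RL = −20·log₁₀|Γ| = −20·log₁₀(0.686)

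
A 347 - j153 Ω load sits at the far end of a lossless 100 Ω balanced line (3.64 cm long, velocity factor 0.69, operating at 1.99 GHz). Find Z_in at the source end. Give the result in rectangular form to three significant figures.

Z_in ≈ 41.8 + j82.3 Ω

λ = v/f = 0.69·c / 1.99 GHz = 0.104 m
βl = 2π·l/λ = 2π × 0.35 = 126°
tan(βl) = tan(126°) = -1.38
Z_in = Z_0·(Z_L + jZ_0·tanβl)/(Z_0 + jZ_L·tanβl)
     = 100·(347 − j291)/(-111 − j478)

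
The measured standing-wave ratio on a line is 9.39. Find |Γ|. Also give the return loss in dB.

|Γ| = (S − 1)/(S + 1) = (9.39 − 1)/(9.39 + 1) = 8.39/10.4
RL = −20·log₁₀|Γ| = −20·log₁₀(0.808)

|Γ| ≈ 0.808; return loss ≈ 1.86 dB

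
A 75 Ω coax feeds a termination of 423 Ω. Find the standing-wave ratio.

Γ = (423 − 75)/(423 + 75) = 0.699
VSWR = (1 + 0.699)/(1 − 0.699)

VSWR ≈ 5.64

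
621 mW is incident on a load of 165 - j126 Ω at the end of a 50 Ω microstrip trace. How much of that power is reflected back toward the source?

|Γ| = |(115 − j126)/(215 − j126)| = 0.685
|Γ|² = 0.469
P_refl = |Γ|²·P_inc = 291 mW, P_del = (1 − |Γ|²)·P_inc = 330 mW

P_reflected ≈ 291 mW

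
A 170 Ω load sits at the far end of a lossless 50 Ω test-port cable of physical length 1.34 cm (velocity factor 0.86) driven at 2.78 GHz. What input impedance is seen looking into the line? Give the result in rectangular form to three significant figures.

λ = v/f = 0.86·c / 2.78 GHz = 0.0928 m
βl = 2π·l/λ = 2π × 0.144 = 52°
tan(βl) = tan(52°) = 1.28
Z_in = Z_0·(Z_L + jZ_0·tanβl)/(Z_0 + jZ_L·tanβl)
     = 50·(170 + j63.9)/(50 + j217)

Z_in ≈ 22.5 − j33.9 Ω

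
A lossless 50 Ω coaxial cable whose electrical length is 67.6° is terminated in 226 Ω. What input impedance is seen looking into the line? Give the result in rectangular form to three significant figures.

Z_in ≈ 12.8 − j19.4 Ω

tan(βl) = tan(67.6°) = 2.43
Z_in = Z_0·(Z_L + jZ_0·tanβl)/(Z_0 + jZ_L·tanβl)
     = 50·(226 + j121)/(50 + j548)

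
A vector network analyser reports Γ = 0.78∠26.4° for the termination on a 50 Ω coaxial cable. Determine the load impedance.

Z_L = Z_0·(1 + Γ)/(1 − Γ) = 50·(1.7 + j0.347)/(0.301 − j0.347)

Z_L ≈ 92.8 + j164 Ω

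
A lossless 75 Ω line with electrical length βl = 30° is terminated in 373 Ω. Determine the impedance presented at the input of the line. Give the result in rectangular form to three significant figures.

tan(βl) = tan(30°) = 0.577
Z_in = Z_0·(Z_L + jZ_0·tanβl)/(Z_0 + jZ_L·tanβl)
     = 75·(373 + j43.3)/(75 + j215)

Z_in ≈ 53.8 − j111 Ω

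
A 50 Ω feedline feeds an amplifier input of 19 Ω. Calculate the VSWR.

VSWR ≈ 2.63

Γ = (19 − 50)/(19 + 50) = -0.449
VSWR = (1 + 0.449)/(1 − 0.449)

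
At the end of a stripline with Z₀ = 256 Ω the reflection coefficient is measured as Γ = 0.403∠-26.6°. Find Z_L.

Z_L ≈ 485 − j209 Ω

Z_L = Z_0·(1 + Γ)/(1 − Γ) = 256·(1.36 − j0.18)/(0.64 + j0.18)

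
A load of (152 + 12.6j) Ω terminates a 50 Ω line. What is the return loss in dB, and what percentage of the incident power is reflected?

RL ≈ 5.89 dB; 25.8% of incident power reflected

Γ = (102 + j12.6)/(202 + j12.6), |Γ| = 0.508
RL = −20·log₁₀(0.508) = 5.89 dB
P_refl/P_inc = |Γ|² = 0.258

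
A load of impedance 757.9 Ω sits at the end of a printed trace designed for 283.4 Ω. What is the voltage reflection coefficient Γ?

Γ = 0.456

Γ = (Z_L − Z_0)/(Z_L + Z_0) = (757.9 − 283.4)/(757.9 + 283.4) = 474.5/1041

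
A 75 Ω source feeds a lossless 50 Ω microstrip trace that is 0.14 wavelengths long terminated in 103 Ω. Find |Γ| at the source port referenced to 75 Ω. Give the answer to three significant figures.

|Γ| ≈ 0.425

βl = 2π × 0.14 = 50.4°
tan(βl) = 1.21
Z_in = Z_0·(Z_L + jZ_0·tanβl)/(Z_0 + jZ_L·tanβl) = 35.2 − j27.2 Ω
Γ_s = (Z_in − Z_s)/(Z_in + Z_s) = (-39.8 − j27.2)/(110 − j27.2), |Γ_s| = 0.425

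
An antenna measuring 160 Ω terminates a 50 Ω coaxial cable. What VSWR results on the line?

VSWR ≈ 3.2

For a purely resistive load, VSWR = R_L/Z_0 or Z_0/R_L (whichever > 1) = 160/50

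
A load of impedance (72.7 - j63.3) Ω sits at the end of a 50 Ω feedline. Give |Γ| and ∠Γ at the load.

Γ = (Z_L − Z_0)/(Z_L + Z_0) = (22.7 − j63.3)/(122.7 − j63.3)
|Γ| = 67.2/138 = 0.487

Γ ≈ 0.487 ∠ -43°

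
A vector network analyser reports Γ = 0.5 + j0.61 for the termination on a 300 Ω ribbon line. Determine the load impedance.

Z_L ≈ 182 + j588 Ω

Z_L = Z_0·(1 + Γ)/(1 − Γ) = 300·(1.5 + j0.61)/(0.5 − j0.61)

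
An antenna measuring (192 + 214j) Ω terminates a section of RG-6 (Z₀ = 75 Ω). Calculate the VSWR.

VSWR ≈ 5.96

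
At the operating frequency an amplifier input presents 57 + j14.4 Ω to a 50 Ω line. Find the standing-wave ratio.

Γ = (Z_L − Z_0)/(Z_L + Z_0) = (7 + j14.4)/(107 + j14.4)
|Γ| = 16/108 = 0.148
VSWR = (1 + |Γ|)/(1 − |Γ|) = 1.15/0.852

VSWR ≈ 1.35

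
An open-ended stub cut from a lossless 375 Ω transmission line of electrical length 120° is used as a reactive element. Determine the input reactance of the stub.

X_in ≈ 217 Ω (inductive)

tan(βl) = -1.73
For an open-ended stub, Z_in = −jZ_0·cot(βl) = −jZ_0/tan(βl)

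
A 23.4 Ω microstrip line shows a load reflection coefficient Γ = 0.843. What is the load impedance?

Z_L = Z_0·(1 + Γ)/(1 − Γ) = 23.4·(1.84)/(0.157)

Z_L ≈ 275 Ω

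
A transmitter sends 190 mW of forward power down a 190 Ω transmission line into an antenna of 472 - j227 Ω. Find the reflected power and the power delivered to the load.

|Γ| = |(282 − j227)/(662 − j227)| = 0.517
|Γ|² = 0.268
P_refl = |Γ|²·P_inc = 50.8 mW, P_del = (1 − |Γ|²)·P_inc = 139 mW

P_reflected ≈ 50.8 mW; P_delivered ≈ 139 mW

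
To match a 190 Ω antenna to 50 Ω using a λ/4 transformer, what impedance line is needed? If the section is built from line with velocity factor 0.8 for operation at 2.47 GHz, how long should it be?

Z_qwt ≈ 97.5 Ω; length ≈ 2.43 cm

Z_qwt = √(Z_0·R_L) = √(50 × 190) = √9500
λ = 0.8·c/f = 0.0972 m, so l = λ/4 = 0.0243 m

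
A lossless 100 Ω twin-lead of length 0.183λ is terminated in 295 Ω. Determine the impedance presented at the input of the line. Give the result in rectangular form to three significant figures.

Z_in ≈ 39.8 − j38.7 Ω

βl = 2π × 0.183 = 65.9°
tan(βl) = tan(65.9°) = 2.23
Z_in = Z_0·(Z_L + jZ_0·tanβl)/(Z_0 + jZ_L·tanβl)
     = 100·(295 + j223)/(100 + j659)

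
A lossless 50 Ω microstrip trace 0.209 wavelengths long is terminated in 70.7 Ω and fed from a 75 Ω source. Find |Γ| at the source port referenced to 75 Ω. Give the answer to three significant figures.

βl = 2π × 0.209 = 75.2°
tan(βl) = 3.8
Z_in = Z_0·(Z_L + jZ_0·tanβl)/(Z_0 + jZ_L·tanβl) = 36.5 − j6.36 Ω
Γ_s = (Z_in − Z_s)/(Z_in + Z_s) = (-38.5 − j6.36)/(112 − j6.36), |Γ_s| = 0.349

|Γ| ≈ 0.349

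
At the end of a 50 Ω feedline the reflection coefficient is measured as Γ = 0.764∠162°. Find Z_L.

Z_L ≈ 6.85 + j7.77 Ω

Z_L = Z_0·(1 + Γ)/(1 − Γ) = 50·(0.273 + j0.236)/(1.73 − j0.236)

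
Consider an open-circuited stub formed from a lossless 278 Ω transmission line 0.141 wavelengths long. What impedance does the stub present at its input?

Z_in ≈ −j227 Ω

βl = 2π × 0.141 = 50.8°
tan(βl) = 1.22
For an open-circuited stub, Z_in = −jZ_0·cot(βl) = −jZ_0/tan(βl)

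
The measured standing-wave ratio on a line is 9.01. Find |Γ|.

|Γ| ≈ 0.8

|Γ| = (S − 1)/(S + 1) = (9.01 − 1)/(9.01 + 1) = 8.01/10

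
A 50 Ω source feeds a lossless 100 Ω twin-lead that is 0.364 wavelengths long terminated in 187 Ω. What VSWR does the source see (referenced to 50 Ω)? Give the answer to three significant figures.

VSWR ≈ 2.46

βl = 2π × 0.364 = 131°
tan(βl) = -1.15
Z_in = Z_0·(Z_L + jZ_0·tanβl)/(Z_0 + jZ_L·tanβl) = 77.3 + j51.1 Ω
Γ_s = (Z_in − Z_s)/(Z_in + Z_s) = (27.3 + j51.1)/(127 + j51.1), |Γ_s| = 0.422
VSWR = (1 + |Γ_s|)/(1 − |Γ_s|)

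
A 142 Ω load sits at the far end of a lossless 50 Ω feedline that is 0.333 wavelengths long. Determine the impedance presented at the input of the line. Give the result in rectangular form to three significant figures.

βl = 2π × 0.333 = 120°
tan(βl) = tan(120°) = -1.74
Z_in = Z_0·(Z_L + jZ_0·tanβl)/(Z_0 + jZ_L·tanβl)
     = 50·(142 − j87)/(50 − j247)

Z_in ≈ 22.5 + j24.2 Ω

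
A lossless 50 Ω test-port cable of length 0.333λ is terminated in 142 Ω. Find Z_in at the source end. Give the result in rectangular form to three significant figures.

βl = 2π × 0.333 = 120°
tan(βl) = tan(120°) = -1.74
Z_in = Z_0·(Z_L + jZ_0·tanβl)/(Z_0 + jZ_L·tanβl)
     = 50·(142 − j87)/(50 − j247)

Z_in ≈ 22.5 + j24.2 Ω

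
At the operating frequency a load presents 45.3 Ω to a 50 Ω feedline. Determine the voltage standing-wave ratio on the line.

VSWR ≈ 1.1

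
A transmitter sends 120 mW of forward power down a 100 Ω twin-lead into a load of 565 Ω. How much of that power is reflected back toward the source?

Γ = (565 − 100)/(565 + 100) = 0.699
|Γ|² = 0.489
P_refl = |Γ|²·P_inc = 58.7 mW, P_del = (1 − |Γ|²)·P_inc = 61.3 mW

P_reflected ≈ 58.7 mW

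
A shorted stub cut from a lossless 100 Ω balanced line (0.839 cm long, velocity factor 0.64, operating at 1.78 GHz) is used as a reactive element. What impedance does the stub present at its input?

Z_in ≈ +j53.2 Ω

λ = v/f = 0.64·c / 1.78 GHz = 0.108 m
βl = 2π·l/λ = 2π × 0.0778 = 28°
tan(βl) = 0.532
For a shorted stub, Z_in = jZ_0·tan(βl)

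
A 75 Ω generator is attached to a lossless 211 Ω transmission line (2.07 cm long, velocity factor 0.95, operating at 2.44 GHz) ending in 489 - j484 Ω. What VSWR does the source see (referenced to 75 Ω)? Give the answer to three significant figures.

λ = v/f = 0.95·c / 2.44 GHz = 0.117 m
βl = 2π·l/λ = 2π × 0.177 = 63.8°
tan(βl) = 2.03
Z_in = Z_0·(Z_L + jZ_0·tanβl)/(Z_0 + jZ_L·tanβl) = 46.3 − j48.2 Ω
Γ_s = (Z_in − Z_s)/(Z_in + Z_s) = (-28.7 − j48.2)/(121 − j48.2), |Γ_s| = 0.43
VSWR = (1 + |Γ_s|)/(1 − |Γ_s|)

VSWR ≈ 2.51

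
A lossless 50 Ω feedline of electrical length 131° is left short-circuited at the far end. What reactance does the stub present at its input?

X_in ≈ -57.5 Ω (capacitive)

tan(βl) = -1.15
For a short-circuited stub, Z_in = jZ_0·tan(βl)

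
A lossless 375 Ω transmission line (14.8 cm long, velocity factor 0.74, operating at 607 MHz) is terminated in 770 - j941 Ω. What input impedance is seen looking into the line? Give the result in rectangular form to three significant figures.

λ = v/f = 0.74·c / 607 MHz = 0.366 m
βl = 2π·l/λ = 2π × 0.405 = 146°
tan(βl) = tan(146°) = -0.683
Z_in = Z_0·(Z_L + jZ_0·tanβl)/(Z_0 + jZ_L·tanβl)
     = 375·(770 − j1200)/(-267 − j526)

Z_in ≈ 456 + j781 Ω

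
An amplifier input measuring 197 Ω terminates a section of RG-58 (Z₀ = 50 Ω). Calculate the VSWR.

Γ = (197 − 50)/(197 + 50) = 0.595
VSWR = (1 + 0.595)/(1 − 0.595)

VSWR ≈ 3.94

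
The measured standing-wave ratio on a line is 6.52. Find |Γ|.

|Γ| = (S − 1)/(S + 1) = (6.52 − 1)/(6.52 + 1) = 5.52/7.52

|Γ| ≈ 0.734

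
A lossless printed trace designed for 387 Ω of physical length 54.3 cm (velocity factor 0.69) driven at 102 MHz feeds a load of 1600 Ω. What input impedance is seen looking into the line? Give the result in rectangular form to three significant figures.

λ = v/f = 0.69·c / 102 MHz = 2.03 m
βl = 2π·l/λ = 2π × 0.268 = 96.3°
tan(βl) = tan(96.3°) = -9.02
Z_in = Z_0·(Z_L + jZ_0·tanβl)/(Z_0 + jZ_L·tanβl)
     = 387·(1600 − j3490)/(387 − j14400)

Z_in ≈ 94.7 + j40.3 Ω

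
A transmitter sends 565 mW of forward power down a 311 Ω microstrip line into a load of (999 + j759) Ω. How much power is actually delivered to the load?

P_delivered ≈ 306 mW

|Γ| = |(688 + j759)/(1310 + j759)| = 0.677
|Γ|² = 0.458
P_refl = |Γ|²·P_inc = 259 mW, P_del = (1 − |Γ|²)·P_inc = 306 mW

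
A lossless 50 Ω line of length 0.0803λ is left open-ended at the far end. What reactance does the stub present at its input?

X_in ≈ -90.5 Ω (capacitive)

βl = 2π × 0.0803 = 28.9°
tan(βl) = 0.552
For an open-ended stub, Z_in = −jZ_0·cot(βl) = −jZ_0/tan(βl)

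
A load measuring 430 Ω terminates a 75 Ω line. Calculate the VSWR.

VSWR ≈ 5.73

For a purely resistive load, VSWR = R_L/Z_0 or Z_0/R_L (whichever > 1) = 430/75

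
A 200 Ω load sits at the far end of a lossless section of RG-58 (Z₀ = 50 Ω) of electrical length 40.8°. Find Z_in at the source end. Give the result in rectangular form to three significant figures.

Z_in ≈ 27 − j50.1 Ω

tan(βl) = tan(40.8°) = 0.863
Z_in = Z_0·(Z_L + jZ_0·tanβl)/(Z_0 + jZ_L·tanβl)
     = 50·(200 + j43.2)/(50 + j173)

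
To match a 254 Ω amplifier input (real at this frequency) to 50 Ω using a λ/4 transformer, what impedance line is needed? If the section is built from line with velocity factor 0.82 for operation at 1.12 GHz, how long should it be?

Z_qwt = √(Z_0·R_L) = √(50 × 254) = √12700
λ = 0.82·c/f = 0.22 m, so l = λ/4 = 0.0549 m

Z_qwt ≈ 113 Ω; length ≈ 5.49 cm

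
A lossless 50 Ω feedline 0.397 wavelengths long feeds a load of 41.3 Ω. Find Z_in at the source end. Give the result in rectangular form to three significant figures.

βl = 2π × 0.397 = 143°
tan(βl) = tan(143°) = -0.756
Z_in = Z_0·(Z_L + jZ_0·tanβl)/(Z_0 + jZ_L·tanβl)
     = 50·(41.3 − j37.8)/(50 − j31.2)

Z_in ≈ 46.7 − j8.64 Ω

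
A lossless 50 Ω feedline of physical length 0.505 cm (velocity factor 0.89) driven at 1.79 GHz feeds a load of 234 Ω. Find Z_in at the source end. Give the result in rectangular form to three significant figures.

Z_in ≈ 121 − j112 Ω

λ = v/f = 0.89·c / 1.79 GHz = 0.149 m
βl = 2π·l/λ = 2π × 0.0339 = 12.2°
tan(βl) = tan(12.2°) = 0.216
Z_in = Z_0·(Z_L + jZ_0·tanβl)/(Z_0 + jZ_L·tanβl)
     = 50·(234 + j10.8)/(50 + j50.5)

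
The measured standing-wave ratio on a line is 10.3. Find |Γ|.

|Γ| = (S − 1)/(S + 1) = (10.3 − 1)/(10.3 + 1) = 9.3/11.3

|Γ| ≈ 0.823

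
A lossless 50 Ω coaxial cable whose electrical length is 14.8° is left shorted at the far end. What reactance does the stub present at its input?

X_in ≈ 13.2 Ω (inductive)

tan(βl) = 0.264
For a shorted stub, Z_in = jZ_0·tan(βl)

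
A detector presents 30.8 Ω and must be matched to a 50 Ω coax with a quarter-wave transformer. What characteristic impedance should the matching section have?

Z_qwt = √(Z_0·R_L) = √(50 × 30.8) = √1540

Z_qwt ≈ 39.2 Ω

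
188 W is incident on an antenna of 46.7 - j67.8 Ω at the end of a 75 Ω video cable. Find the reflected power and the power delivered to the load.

|Γ| = |(-28.3 − j67.8)/(121.7 − j67.8)| = 0.527
|Γ|² = 0.278
P_refl = |Γ|²·P_inc = 52.3 W, P_del = (1 − |Γ|²)·P_inc = 136 W

P_reflected ≈ 52.3 W; P_delivered ≈ 136 W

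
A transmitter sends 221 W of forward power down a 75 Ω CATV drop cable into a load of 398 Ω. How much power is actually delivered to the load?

P_delivered ≈ 118 W

Γ = (398 − 75)/(398 + 75) = 0.683
|Γ|² = 0.466
P_refl = |Γ|²·P_inc = 103 W, P_del = (1 − |Γ|²)·P_inc = 118 W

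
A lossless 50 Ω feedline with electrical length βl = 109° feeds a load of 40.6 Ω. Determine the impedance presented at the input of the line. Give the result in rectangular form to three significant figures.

Z_in ≈ 58.4 − j7.54 Ω

tan(βl) = tan(109°) = -2.9
Z_in = Z_0·(Z_L + jZ_0·tanβl)/(Z_0 + jZ_L·tanβl)
     = 50·(40.6 − j145)/(50 − j118)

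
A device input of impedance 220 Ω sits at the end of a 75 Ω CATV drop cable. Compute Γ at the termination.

Γ = (Z_L − Z_0)/(Z_L + Z_0) = (220 − 75)/(220 + 75) = 145/295

Γ = 0.492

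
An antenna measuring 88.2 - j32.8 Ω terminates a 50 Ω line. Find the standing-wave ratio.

Γ = (Z_L − Z_0)/(Z_L + Z_0) = (38.2 − j32.8)/(138.2 − j32.8)
|Γ| = 50.3/142 = 0.354
VSWR = (1 + |Γ|)/(1 − |Γ|) = 1.35/0.646

VSWR ≈ 2.1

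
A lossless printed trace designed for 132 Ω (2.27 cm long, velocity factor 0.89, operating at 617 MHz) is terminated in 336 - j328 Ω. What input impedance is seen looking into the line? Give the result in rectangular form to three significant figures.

λ = v/f = 0.89·c / 617 MHz = 0.433 m
βl = 2π·l/λ = 2π × 0.0525 = 18.9°
tan(βl) = tan(18.9°) = 0.342
Z_in = Z_0·(Z_L + jZ_0·tanβl)/(Z_0 + jZ_L·tanβl)
     = 132·(336 − j283)/(244 + j115)

Z_in ≈ 89.8 − j195 Ω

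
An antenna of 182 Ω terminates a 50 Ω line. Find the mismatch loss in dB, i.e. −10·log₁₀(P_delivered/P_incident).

mismatch loss ≈ 1.7 dB

Γ = (182 − 50)/(182 + 50) = 0.569
|Γ|² = 0.324, so P_del/P_inc = 1 − |Γ|² = 0.676
ML = −10·log₁₀(1 − |Γ|²)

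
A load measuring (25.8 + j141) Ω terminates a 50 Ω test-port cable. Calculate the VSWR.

VSWR ≈ 17.8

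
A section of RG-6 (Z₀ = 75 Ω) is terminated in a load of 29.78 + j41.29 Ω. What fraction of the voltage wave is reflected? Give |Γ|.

Γ = (Z_L − Z_0)/(Z_L + Z_0) = (-45.22 + j41.29)/(104.8 + j41.29)
|Γ| = 61.2/113

|Γ| ≈ 0.544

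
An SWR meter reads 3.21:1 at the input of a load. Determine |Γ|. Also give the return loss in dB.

|Γ| ≈ 0.525; return loss ≈ 5.6 dB

|Γ| = (S − 1)/(S + 1) = (3.21 − 1)/(3.21 + 1) = 2.21/4.21
RL = −20·log₁₀|Γ| = −20·log₁₀(0.525)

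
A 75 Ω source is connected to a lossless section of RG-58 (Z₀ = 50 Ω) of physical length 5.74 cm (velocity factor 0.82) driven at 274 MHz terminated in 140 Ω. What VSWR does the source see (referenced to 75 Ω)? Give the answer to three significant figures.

VSWR ≈ 2.27

λ = v/f = 0.82·c / 274 MHz = 0.898 m
βl = 2π·l/λ = 2π × 0.0639 = 23°
tan(βl) = 0.425
Z_in = Z_0·(Z_L + jZ_0·tanβl)/(Z_0 + jZ_L·tanβl) = 68.4 − j60.2 Ω
Γ_s = (Z_in − Z_s)/(Z_in + Z_s) = (-6.56 − j60.2)/(143 − j60.2), |Γ_s| = 0.389
VSWR = (1 + |Γ_s|)/(1 − |Γ_s|)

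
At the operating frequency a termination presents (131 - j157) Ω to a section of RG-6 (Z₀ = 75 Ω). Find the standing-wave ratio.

VSWR ≈ 4.61

Γ = (Z_L − Z_0)/(Z_L + Z_0) = (56 − j157)/(206 − j157)
|Γ| = 167/259 = 0.644
VSWR = (1 + |Γ|)/(1 − |Γ|) = 1.64/0.356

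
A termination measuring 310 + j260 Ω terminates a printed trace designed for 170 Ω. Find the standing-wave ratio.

Γ = (Z_L − Z_0)/(Z_L + Z_0) = (140 + j260)/(480 + j260)
|Γ| = 295/546 = 0.541
VSWR = (1 + |Γ|)/(1 − |Γ|) = 1.54/0.459

VSWR ≈ 3.36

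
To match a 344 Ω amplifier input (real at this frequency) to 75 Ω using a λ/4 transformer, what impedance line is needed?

Z_qwt ≈ 161 Ω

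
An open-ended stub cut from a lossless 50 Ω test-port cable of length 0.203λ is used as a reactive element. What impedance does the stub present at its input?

Z_in ≈ −j15.2 Ω

βl = 2π × 0.203 = 73.1°
tan(βl) = 3.29
For an open-ended stub, Z_in = −jZ_0·cot(βl) = −jZ_0/tan(βl)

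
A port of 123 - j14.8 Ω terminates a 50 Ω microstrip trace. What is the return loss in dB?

Γ = (73 − j14.8)/(173 − j14.8), |Γ| = 0.429
RL = −20·log₁₀|Γ| = −20·log₁₀(0.429)

RL ≈ 7.35 dB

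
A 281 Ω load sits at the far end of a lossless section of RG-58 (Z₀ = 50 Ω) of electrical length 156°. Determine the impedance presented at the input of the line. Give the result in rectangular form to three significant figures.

tan(βl) = tan(156°) = -0.445
Z_in = Z_0·(Z_L + jZ_0·tanβl)/(Z_0 + jZ_L·tanβl)
     = 50·(281 − j22.3)/(50 − j125)

Z_in ≈ 46.4 + j93.8 Ω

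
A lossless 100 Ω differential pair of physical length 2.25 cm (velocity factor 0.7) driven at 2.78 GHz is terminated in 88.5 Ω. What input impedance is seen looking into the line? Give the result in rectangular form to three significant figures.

Z_in ≈ 110 − j7.64 Ω

λ = v/f = 0.7·c / 2.78 GHz = 0.0755 m
βl = 2π·l/λ = 2π × 0.298 = 107°
tan(βl) = tan(107°) = -3.22
Z_in = Z_0·(Z_L + jZ_0·tanβl)/(Z_0 + jZ_L·tanβl)
     = 100·(88.5 − j322)/(100 − j285)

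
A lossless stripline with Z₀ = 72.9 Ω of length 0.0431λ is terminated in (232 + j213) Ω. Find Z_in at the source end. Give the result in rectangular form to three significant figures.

βl = 2π × 0.0431 = 15.5°
tan(βl) = tan(15.5°) = 0.278
Z_in = Z_0·(Z_L + jZ_0·tanβl)/(Z_0 + jZ_L·tanβl)
     = 72.9·(232 + j233)/(13.8 + j64.4)

Z_in ≈ 306 − j197 Ω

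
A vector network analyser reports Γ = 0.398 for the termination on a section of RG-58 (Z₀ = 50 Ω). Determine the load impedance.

Z_L ≈ 116 Ω

Z_L = Z_0·(1 + Γ)/(1 − Γ) = 50·(1.4)/(0.602)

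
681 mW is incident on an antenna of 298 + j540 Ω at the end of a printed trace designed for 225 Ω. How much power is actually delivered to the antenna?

|Γ| = |(73 + j540)/(523 + j540)| = 0.725
|Γ|² = 0.525
P_refl = |Γ|²·P_inc = 358 mW, P_del = (1 − |Γ|²)·P_inc = 323 mW

P_delivered ≈ 323 mW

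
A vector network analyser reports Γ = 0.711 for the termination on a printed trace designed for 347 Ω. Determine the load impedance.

Z_L ≈ 2050 Ω

Z_L = Z_0·(1 + Γ)/(1 − Γ) = 347·(1.71)/(0.289)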